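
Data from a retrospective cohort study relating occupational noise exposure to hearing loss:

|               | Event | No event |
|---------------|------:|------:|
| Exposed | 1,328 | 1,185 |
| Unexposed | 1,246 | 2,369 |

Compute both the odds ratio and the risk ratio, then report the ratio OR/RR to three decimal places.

Cells: a = 1328, b = 1185, c = 1246, d = 2369.
OR = (1328·2369)/(1185·1246) = 3146032/1476510 = 2.13072
Risk in exposed = 1328/2513 = 0.52845; risk in unexposed = 1246/3615 = 0.34467; RR = 1.53319
OR/RR = 2.13072 / 1.53319 = 1.38973
The outcome is not rare, so the OR lies further from 1 than the RR.

1.390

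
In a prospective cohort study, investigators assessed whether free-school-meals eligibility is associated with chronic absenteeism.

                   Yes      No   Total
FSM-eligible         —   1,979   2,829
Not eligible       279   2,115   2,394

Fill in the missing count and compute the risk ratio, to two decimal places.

2.58

The missing cell is in the exposed row: 2829 − 1979 = 850.
So a = 850, b = 1979, c = 279, d = 2115.
RR = [a/(a+b)] / [c/(c+d)] = (850/2829) / (279/2394) = 0.30046/0.11654 = 2.57814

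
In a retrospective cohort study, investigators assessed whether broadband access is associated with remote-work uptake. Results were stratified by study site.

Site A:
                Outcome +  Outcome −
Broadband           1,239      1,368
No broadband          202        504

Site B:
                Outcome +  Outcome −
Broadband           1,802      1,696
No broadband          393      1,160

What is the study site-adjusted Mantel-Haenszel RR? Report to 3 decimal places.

1.898

RR_MH = Σ(aᵢ·n₀ᵢ/nᵢ) / Σ(cᵢ·n₁ᵢ/nᵢ), with n₁ᵢ = aᵢ+bᵢ (exposed), n₀ᵢ = cᵢ+dᵢ (unexposed), nᵢ = n₁ᵢ+n₀ᵢ.
Stratum 1 (Site A): n₁ = 2607, n₀ = 706, n = 3313; a·n₀/n = 1239·706/3313 = 264.0308; c·n₁/n = 202·2607/3313 = 158.9538
Stratum 2 (Site B): n₁ = 3498, n₀ = 1553, n = 5051; a·n₀/n = 1802·1553/5051 = 554.0499; c·n₁/n = 393·3498/5051 = 272.1667
RR_MH = (264.0308 + 554.0499) / (158.9538 + 272.1667) = 818.0807 / 431.1205 = 1.89757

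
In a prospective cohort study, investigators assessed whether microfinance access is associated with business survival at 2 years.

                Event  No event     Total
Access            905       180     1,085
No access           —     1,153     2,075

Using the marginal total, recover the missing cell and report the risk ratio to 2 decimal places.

The missing cell is in the unexposed row: 2075 − 1153 = 922.
So a = 905, b = 180, c = 922, d = 1153.
RR = [a/(a+b)] / [c/(c+d)] = (905/1085) / (922/2075) = 0.83410/0.44434 = 1.87718

1.88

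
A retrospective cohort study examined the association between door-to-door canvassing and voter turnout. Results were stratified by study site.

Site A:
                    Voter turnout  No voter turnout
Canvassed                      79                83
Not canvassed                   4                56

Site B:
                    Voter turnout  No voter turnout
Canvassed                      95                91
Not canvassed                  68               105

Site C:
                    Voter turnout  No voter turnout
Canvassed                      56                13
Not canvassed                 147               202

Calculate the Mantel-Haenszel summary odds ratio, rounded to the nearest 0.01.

3.21

OR_MH = Σ(aᵢdᵢ/nᵢ) / Σ(bᵢcᵢ/nᵢ), where nᵢ is the stratum total.
Stratum 1 (Site A): n = 222; a·d/n = 79·56/222 = 19.9279; b·c/n = 83·4/222 = 1.4955
Stratum 2 (Site B): n = 359; a·d/n = 95·105/359 = 27.7855; b·c/n = 91·68/359 = 17.2368
Stratum 3 (Site C): n = 418; a·d/n = 56·202/418 = 27.0622; b·c/n = 13·147/418 = 4.5718
OR_MH = (19.9279 + 27.7855 + 27.0622) / (1.4955 + 17.2368 + 4.5718) = 74.7756 / 23.3040 = 3.20870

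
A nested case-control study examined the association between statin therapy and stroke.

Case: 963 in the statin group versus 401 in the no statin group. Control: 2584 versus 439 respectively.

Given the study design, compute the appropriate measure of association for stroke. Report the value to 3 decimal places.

From the description: a = 963, b = 2584, c = 401, d = 439.
This is a nested case-control study: participants were sampled on outcome status, so risks in the source population cannot be estimated directly — relative risk is not valid here. The odds ratio is the appropriate measure.
OR = (a·d)/(b·c) = (963 × 439) / (2584 × 401) = 422757 / 1036184 = 0.40799

0.408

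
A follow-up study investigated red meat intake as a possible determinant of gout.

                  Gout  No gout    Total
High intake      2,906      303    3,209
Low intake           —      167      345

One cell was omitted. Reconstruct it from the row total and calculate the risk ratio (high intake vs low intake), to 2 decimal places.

The missing cell is in the unexposed row: 345 − 167 = 178.
So a = 2906, b = 303, c = 178, d = 167.
RR = [a/(a+b)] / [c/(c+d)] = (2906/3209) / (178/345) = 0.90558/0.51594 = 1.75519

1.76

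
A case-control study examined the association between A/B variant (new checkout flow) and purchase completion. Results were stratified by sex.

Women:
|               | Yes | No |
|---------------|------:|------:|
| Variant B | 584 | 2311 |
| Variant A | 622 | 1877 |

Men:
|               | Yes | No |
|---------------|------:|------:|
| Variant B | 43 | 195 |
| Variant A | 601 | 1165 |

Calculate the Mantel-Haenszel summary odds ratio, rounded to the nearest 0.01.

0.70

OR_MH = Σ(aᵢdᵢ/nᵢ) / Σ(bᵢcᵢ/nᵢ), where nᵢ is the stratum total.
Stratum 1 (Women): n = 5394; a·d/n = 584·1877/5394 = 203.2199; b·c/n = 2311·622/5394 = 266.4891
Stratum 2 (Men): n = 2004; a·d/n = 43·1165/2004 = 24.9975; b·c/n = 195·601/2004 = 58.4805
OR_MH = (203.2199 + 24.9975) / (266.4891 + 58.4805) = 228.2174 / 324.9696 = 0.70227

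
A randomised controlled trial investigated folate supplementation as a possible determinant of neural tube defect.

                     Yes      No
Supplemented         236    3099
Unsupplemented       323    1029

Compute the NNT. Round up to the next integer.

6

Risk in treated group = 236/3335 = 0.07076; risk in control = 323/1352 = 0.23891.
Absolute risk reduction = 0.23891 − 0.07076 = 0.16814
NNT = 1 / ARR = 1 / 0.16814 = 5.947 → round up → 6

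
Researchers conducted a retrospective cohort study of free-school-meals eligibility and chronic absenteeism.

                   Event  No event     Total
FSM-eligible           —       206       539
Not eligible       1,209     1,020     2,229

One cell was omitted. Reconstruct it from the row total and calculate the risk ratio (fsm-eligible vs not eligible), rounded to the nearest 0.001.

1.139

The missing cell is in the exposed row: 539 − 206 = 333.
So a = 333, b = 206, c = 1209, d = 1020.
RR = [a/(a+b)] / [c/(c+d)] = (333/539) / (1209/2229) = 0.61781/0.54240 = 1.13904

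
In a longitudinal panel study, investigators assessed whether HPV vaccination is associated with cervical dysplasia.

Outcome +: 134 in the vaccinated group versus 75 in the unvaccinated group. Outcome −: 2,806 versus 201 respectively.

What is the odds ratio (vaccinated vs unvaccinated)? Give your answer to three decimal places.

From the description: a = 134, b = 2806, c = 75, d = 201.
OR = (a·d)/(b·c) = (134 × 201) / (2806 × 75) = 26934 / 210450 = 0.12798
Exposure is associated with lower odds of cervical dysplasia (OR = 0.13 < 1).

0.128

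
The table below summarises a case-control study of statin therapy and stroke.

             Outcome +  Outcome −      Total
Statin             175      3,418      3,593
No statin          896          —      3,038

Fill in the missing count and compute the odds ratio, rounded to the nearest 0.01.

0.12

The missing cell is in the unexposed row: 3038 − 896 = 2142.
So a = 175, b = 3418, c = 896, d = 2142.
OR = (a·d)/(b·c) = (175 × 2142) / (3418 × 896) = 374850 / 3062528 = 0.12240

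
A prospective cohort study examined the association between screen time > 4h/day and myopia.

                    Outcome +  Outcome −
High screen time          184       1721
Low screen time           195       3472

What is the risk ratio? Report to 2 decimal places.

1.82

Cells: a = 184, b = 1721, c = 195, d = 3472.
Risk in exposed = 184/1905 = 0.09659; risk in unexposed = 195/3667 = 0.05318.
RR = 0.09659 / 0.05318 = 1.81635
The risk among the exposed is 1.82 times that among the unexposed.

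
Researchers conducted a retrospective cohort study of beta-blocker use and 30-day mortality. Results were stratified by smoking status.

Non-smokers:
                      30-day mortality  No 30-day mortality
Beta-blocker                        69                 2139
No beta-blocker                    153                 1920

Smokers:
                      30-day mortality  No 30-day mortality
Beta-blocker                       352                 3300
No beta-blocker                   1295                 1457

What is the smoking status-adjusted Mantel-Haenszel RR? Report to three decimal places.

RR_MH = Σ(aᵢ·n₀ᵢ/nᵢ) / Σ(cᵢ·n₁ᵢ/nᵢ), with n₁ᵢ = aᵢ+bᵢ (exposed), n₀ᵢ = cᵢ+dᵢ (unexposed), nᵢ = n₁ᵢ+n₀ᵢ.
Stratum 1 (Non-smokers): n₁ = 2208, n₀ = 2073, n = 4281; a·n₀/n = 69·2073/4281 = 33.4121; c·n₁/n = 153·2208/4281 = 78.9124
Stratum 2 (Smokers): n₁ = 3652, n₀ = 2752, n = 6404; a·n₀/n = 352·2752/6404 = 151.2655; c·n₁/n = 1295·3652/6404 = 738.4978
RR_MH = (33.4121 + 151.2655) / (78.9124 + 738.4978) = 184.6775 / 817.4102 = 0.22593

0.226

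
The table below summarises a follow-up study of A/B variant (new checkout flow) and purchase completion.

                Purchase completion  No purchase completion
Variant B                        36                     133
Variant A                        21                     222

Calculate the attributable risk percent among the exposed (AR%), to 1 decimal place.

Cells: a = 36, b = 133, c = 21, d = 222.
Risk in exposed = 36/169 = 0.21302; risk in unexposed = 21/243 = 0.08642.
RR = 0.21302/0.08642 = 2.46492
AR% = (RR − 1)/RR × 100 = (2.46492 − 1)/2.46492 × 100 = 59.4307%

59.4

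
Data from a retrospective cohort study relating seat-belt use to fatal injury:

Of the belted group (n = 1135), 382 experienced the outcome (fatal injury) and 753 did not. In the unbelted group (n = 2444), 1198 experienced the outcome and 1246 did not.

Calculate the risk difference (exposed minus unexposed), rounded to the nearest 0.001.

-0.154

From the description: a = 382, b = 753, c = 1198, d = 1246.
Risk in exposed = 382/1135 = 0.336564; risk in unexposed = 1198/2444 = 0.490180.
Risk difference = 0.336564 − 0.490180 = -0.153616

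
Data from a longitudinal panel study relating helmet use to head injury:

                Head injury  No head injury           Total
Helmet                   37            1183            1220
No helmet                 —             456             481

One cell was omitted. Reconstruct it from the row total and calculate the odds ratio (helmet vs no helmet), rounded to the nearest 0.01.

The missing cell is in the unexposed row: 481 − 456 = 25.
So a = 37, b = 1183, c = 25, d = 456.
OR = (a·d)/(b·c) = (37 × 456) / (1183 × 25) = 16872 / 29575 = 0.57048

0.57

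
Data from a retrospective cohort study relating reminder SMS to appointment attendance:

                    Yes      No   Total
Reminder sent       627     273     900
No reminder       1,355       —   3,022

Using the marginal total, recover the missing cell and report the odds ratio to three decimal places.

The missing cell is in the unexposed row: 3022 − 1355 = 1667.
So a = 627, b = 273, c = 1355, d = 1667.
OR = (a·d)/(b·c) = (627 × 1667) / (273 × 1355) = 1045209 / 369915 = 2.82554

2.826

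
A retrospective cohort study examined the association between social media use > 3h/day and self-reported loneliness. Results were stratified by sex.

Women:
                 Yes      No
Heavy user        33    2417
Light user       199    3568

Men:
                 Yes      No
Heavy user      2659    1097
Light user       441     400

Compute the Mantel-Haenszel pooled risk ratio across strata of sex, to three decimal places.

1.154

RR_MH = Σ(aᵢ·n₀ᵢ/nᵢ) / Σ(cᵢ·n₁ᵢ/nᵢ), with n₁ᵢ = aᵢ+bᵢ (exposed), n₀ᵢ = cᵢ+dᵢ (unexposed), nᵢ = n₁ᵢ+n₀ᵢ.
Stratum 1 (Women): n₁ = 2450, n₀ = 3767, n = 6217; a·n₀/n = 33·3767/6217 = 19.9953; c·n₁/n = 199·2450/6217 = 78.4221
Stratum 2 (Men): n₁ = 3756, n₀ = 841, n = 4597; a·n₀/n = 2659·841/4597 = 486.4518; c·n₁/n = 441·3756/4597 = 360.3211
RR_MH = (19.9953 + 486.4518) / (78.4221 + 360.3211) = 506.4472 / 438.7431 = 1.15431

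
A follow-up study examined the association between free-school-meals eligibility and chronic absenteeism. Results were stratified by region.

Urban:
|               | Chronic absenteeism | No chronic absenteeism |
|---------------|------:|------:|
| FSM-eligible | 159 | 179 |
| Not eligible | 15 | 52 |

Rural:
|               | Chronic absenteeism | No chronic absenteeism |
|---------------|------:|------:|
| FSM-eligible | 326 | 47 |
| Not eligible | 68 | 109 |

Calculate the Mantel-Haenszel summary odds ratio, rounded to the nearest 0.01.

OR_MH = Σ(aᵢdᵢ/nᵢ) / Σ(bᵢcᵢ/nᵢ), where nᵢ is the stratum total.
Stratum 1 (Urban): n = 405; a·d/n = 159·52/405 = 20.4148; b·c/n = 179·15/405 = 6.6296
Stratum 2 (Rural): n = 550; a·d/n = 326·109/550 = 64.6073; b·c/n = 47·68/550 = 5.8109
OR_MH = (20.4148 + 64.6073) / (6.6296 + 5.8109) = 85.0221 / 12.4405 = 6.83428

6.83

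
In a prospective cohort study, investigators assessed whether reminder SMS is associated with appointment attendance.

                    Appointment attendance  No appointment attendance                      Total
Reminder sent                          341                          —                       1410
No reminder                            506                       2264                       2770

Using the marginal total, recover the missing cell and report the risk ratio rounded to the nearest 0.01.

The missing cell is in the exposed row: 1410 − 341 = 1069.
So a = 341, b = 1069, c = 506, d = 2264.
RR = [a/(a+b)] / [c/(c+d)] = (341/1410) / (506/2770) = 0.24184/0.18267 = 1.32393

1.32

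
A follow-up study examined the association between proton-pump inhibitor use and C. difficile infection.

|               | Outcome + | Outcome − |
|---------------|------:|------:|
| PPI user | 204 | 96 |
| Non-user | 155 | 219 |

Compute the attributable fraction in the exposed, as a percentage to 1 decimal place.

39.1

Cells: a = 204, b = 96, c = 155, d = 219.
Risk in exposed = 204/300 = 0.68000; risk in unexposed = 155/374 = 0.41444.
RR = 0.68000/0.41444 = 1.64077
AR% = (RR − 1)/RR × 100 = (1.64077 − 1)/1.64077 × 100 = 39.0532%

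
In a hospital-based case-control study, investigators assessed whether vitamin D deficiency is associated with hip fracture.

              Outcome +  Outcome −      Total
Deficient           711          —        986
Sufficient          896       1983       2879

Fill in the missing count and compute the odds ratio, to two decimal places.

5.72

The missing cell is in the exposed row: 986 − 711 = 275.
So a = 711, b = 275, c = 896, d = 1983.
OR = (a·d)/(b·c) = (711 × 1983) / (275 × 896) = 1409913 / 246400 = 5.72205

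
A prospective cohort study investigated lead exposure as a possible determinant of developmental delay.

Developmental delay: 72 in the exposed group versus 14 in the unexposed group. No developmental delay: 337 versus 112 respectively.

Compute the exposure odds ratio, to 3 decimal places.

From the description: a = 72, b = 337, c = 14, d = 112.
OR = (a·d)/(b·c) = (72 × 112) / (337 × 14) = 8064 / 4718 = 1.70920
The odds of developmental delay are about 1.71 times as high in the exposed group.

1.709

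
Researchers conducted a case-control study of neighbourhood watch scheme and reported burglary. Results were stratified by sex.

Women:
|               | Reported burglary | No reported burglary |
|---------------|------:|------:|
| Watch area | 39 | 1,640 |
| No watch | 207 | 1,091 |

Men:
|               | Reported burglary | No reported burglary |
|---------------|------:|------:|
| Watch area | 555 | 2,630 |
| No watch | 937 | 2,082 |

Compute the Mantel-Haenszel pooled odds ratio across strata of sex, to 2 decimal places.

OR_MH = Σ(aᵢdᵢ/nᵢ) / Σ(bᵢcᵢ/nᵢ), where nᵢ is the stratum total.
Stratum 1 (Women): n = 2977; a·d/n = 39·1091/2977 = 14.2926; b·c/n = 1640·207/2977 = 114.0343
Stratum 2 (Men): n = 6204; a·d/n = 555·2082/6204 = 186.2524; b·c/n = 2630·937/6204 = 397.2131
OR_MH = (14.2926 + 186.2524) / (114.0343 + 397.2131) = 200.5450 / 511.2474 = 0.39227

0.39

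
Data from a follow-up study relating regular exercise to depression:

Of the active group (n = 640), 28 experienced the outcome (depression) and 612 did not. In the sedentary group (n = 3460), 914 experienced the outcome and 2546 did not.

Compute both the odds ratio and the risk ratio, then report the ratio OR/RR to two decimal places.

0.77

From the description: a = 28, b = 612, c = 914, d = 2546.
OR = (28·2546)/(612·914) = 71288/559368 = 0.12744
Risk in exposed = 28/640 = 0.04375; risk in unexposed = 914/3460 = 0.26416; RR = 0.16562
OR/RR = 0.12744 / 0.16562 = 0.76950
The outcome is not rare, so the OR lies further from 1 than the RR.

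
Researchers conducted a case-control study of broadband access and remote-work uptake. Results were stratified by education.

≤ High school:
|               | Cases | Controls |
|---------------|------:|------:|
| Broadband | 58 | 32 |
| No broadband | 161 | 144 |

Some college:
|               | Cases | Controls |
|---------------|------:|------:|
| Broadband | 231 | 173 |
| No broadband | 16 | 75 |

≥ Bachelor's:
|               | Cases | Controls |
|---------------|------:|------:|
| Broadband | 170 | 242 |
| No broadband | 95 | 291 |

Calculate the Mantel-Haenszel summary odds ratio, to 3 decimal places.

2.490

OR_MH = Σ(aᵢdᵢ/nᵢ) / Σ(bᵢcᵢ/nᵢ), where nᵢ is the stratum total.
Stratum 1 (≤ High school): n = 395; a·d/n = 58·144/395 = 21.1443; b·c/n = 32·161/395 = 13.0430
Stratum 2 (Some college): n = 495; a·d/n = 231·75/495 = 35.0000; b·c/n = 173·16/495 = 5.5919
Stratum 3 (≥ Bachelor's): n = 798; a·d/n = 170·291/798 = 61.9925; b·c/n = 242·95/798 = 28.8095
OR_MH = (21.1443 + 35.0000 + 61.9925) / (13.0430 + 5.5919 + 28.8095) = 118.1368 / 47.4445 = 2.49000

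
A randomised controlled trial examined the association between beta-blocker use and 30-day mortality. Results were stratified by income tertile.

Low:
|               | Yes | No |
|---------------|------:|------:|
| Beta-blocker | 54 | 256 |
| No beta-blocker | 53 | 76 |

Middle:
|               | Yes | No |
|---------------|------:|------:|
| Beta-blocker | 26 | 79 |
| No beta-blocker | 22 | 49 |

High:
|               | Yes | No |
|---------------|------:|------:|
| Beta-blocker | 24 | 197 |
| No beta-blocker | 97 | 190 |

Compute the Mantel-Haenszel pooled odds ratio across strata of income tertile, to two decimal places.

0.33

OR_MH = Σ(aᵢdᵢ/nᵢ) / Σ(bᵢcᵢ/nᵢ), where nᵢ is the stratum total.
Stratum 1 (Low): n = 439; a·d/n = 54·76/439 = 9.3485; b·c/n = 256·53/439 = 30.9066
Stratum 2 (Middle): n = 176; a·d/n = 26·49/176 = 7.2386; b·c/n = 79·22/176 = 9.8750
Stratum 3 (High): n = 508; a·d/n = 24·190/508 = 8.9764; b·c/n = 197·97/508 = 37.6161
OR_MH = (9.3485 + 7.2386 + 8.9764) / (30.9066 + 9.8750 + 37.6161) = 25.5635 / 78.3977 = 0.32607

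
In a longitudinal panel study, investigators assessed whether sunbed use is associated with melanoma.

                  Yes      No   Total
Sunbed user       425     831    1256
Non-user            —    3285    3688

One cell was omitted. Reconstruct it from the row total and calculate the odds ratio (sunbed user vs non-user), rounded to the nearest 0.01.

4.17

The missing cell is in the unexposed row: 3688 − 3285 = 403.
So a = 425, b = 831, c = 403, d = 3285.
OR = (a·d)/(b·c) = (425 × 3285) / (831 × 403) = 1396125 / 334893 = 4.16887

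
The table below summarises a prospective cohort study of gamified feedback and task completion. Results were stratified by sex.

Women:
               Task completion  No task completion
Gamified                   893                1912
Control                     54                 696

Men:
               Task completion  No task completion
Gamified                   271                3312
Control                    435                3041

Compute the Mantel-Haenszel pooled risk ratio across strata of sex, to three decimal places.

RR_MH = Σ(aᵢ·n₀ᵢ/nᵢ) / Σ(cᵢ·n₁ᵢ/nᵢ), with n₁ᵢ = aᵢ+bᵢ (exposed), n₀ᵢ = cᵢ+dᵢ (unexposed), nᵢ = n₁ᵢ+n₀ᵢ.
Stratum 1 (Women): n₁ = 2805, n₀ = 750, n = 3555; a·n₀/n = 893·750/3555 = 188.3966; c·n₁/n = 54·2805/3555 = 42.6076
Stratum 2 (Men): n₁ = 3583, n₀ = 3476, n = 7059; a·n₀/n = 271·3476/7059 = 133.4461; c·n₁/n = 435·3583/7059 = 220.7969
RR_MH = (188.3966 + 133.4461) / (42.6076 + 220.7969) = 321.8427 / 263.4045 = 1.22186

1.222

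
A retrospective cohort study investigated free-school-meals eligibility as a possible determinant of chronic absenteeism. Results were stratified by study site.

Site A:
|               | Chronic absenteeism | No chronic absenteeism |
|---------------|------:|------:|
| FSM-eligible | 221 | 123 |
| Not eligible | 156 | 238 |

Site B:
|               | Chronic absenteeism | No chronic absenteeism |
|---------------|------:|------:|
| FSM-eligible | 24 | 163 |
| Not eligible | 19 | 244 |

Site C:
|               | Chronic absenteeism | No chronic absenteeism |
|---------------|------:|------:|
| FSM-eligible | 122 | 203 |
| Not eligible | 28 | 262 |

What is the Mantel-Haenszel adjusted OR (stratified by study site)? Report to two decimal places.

OR_MH = Σ(aᵢdᵢ/nᵢ) / Σ(bᵢcᵢ/nᵢ), where nᵢ is the stratum total.
Stratum 1 (Site A): n = 738; a·d/n = 221·238/738 = 71.2710; b·c/n = 123·156/738 = 26.0000
Stratum 2 (Site B): n = 450; a·d/n = 24·244/450 = 13.0133; b·c/n = 163·19/450 = 6.8822
Stratum 3 (Site C): n = 615; a·d/n = 122·262/615 = 51.9740; b·c/n = 203·28/615 = 9.2423
OR_MH = (71.2710 + 13.0133 + 51.9740) / (26.0000 + 6.8822 + 9.2423) = 136.2583 / 42.1245 = 3.23466

3.23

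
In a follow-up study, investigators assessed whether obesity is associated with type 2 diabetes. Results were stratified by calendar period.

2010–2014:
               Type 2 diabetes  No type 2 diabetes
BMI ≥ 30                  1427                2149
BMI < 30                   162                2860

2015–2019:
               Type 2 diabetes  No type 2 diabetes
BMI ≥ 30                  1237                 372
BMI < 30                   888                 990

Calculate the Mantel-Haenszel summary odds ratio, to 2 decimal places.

OR_MH = Σ(aᵢdᵢ/nᵢ) / Σ(bᵢcᵢ/nᵢ), where nᵢ is the stratum total.
Stratum 1 (2010–2014): n = 6598; a·d/n = 1427·2860/6598 = 618.5541; b·c/n = 2149·162/6598 = 52.7642
Stratum 2 (2015–2019): n = 3487; a·d/n = 1237·990/3487 = 351.1987; b·c/n = 372·888/3487 = 94.7336
OR_MH = (618.5541 + 351.1987) / (52.7642 + 94.7336) = 969.7528 / 147.4978 = 6.57470

6.57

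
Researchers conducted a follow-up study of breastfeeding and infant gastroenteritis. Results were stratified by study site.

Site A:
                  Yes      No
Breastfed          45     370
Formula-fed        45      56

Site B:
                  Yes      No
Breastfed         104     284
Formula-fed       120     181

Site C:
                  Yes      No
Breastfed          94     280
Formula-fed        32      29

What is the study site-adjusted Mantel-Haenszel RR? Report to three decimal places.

RR_MH = Σ(aᵢ·n₀ᵢ/nᵢ) / Σ(cᵢ·n₁ᵢ/nᵢ), with n₁ᵢ = aᵢ+bᵢ (exposed), n₀ᵢ = cᵢ+dᵢ (unexposed), nᵢ = n₁ᵢ+n₀ᵢ.
Stratum 1 (Site A): n₁ = 415, n₀ = 101, n = 516; a·n₀/n = 45·101/516 = 8.8081; c·n₁/n = 45·415/516 = 36.1919
Stratum 2 (Site B): n₁ = 388, n₀ = 301, n = 689; a·n₀/n = 104·301/689 = 45.4340; c·n₁/n = 120·388/689 = 67.5762
Stratum 3 (Site C): n₁ = 374, n₀ = 61, n = 435; a·n₀/n = 94·61/435 = 13.1816; c·n₁/n = 32·374/435 = 27.5126
RR_MH = (8.8081 + 45.4340 + 13.1816) / (36.1919 + 67.5762 + 27.5126) = 67.4237 / 131.2807 = 0.51358

0.514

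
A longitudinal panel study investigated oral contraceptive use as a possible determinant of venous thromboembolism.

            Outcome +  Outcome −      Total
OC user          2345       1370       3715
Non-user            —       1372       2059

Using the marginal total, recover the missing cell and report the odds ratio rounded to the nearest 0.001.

3.418

The missing cell is in the unexposed row: 2059 − 1372 = 687.
So a = 2345, b = 1370, c = 687, d = 1372.
OR = (a·d)/(b·c) = (2345 × 1372) / (1370 × 687) = 3217340 / 941190 = 3.41837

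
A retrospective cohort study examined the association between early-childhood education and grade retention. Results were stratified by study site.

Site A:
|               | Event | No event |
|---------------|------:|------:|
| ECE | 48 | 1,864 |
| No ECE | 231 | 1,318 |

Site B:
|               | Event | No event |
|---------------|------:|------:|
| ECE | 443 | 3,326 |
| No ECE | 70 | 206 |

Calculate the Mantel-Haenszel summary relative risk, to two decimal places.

0.27

RR_MH = Σ(aᵢ·n₀ᵢ/nᵢ) / Σ(cᵢ·n₁ᵢ/nᵢ), with n₁ᵢ = aᵢ+bᵢ (exposed), n₀ᵢ = cᵢ+dᵢ (unexposed), nᵢ = n₁ᵢ+n₀ᵢ.
Stratum 1 (Site A): n₁ = 1912, n₀ = 1549, n = 3461; a·n₀/n = 48·1549/3461 = 21.4828; c·n₁/n = 231·1912/3461 = 127.6140
Stratum 2 (Site B): n₁ = 3769, n₀ = 276, n = 4045; a·n₀/n = 443·276/4045 = 30.2269; c·n₁/n = 70·3769/4045 = 65.2237
RR_MH = (21.4828 + 30.2269) / (127.6140 + 65.2237) = 51.7098 / 192.8377 = 0.26815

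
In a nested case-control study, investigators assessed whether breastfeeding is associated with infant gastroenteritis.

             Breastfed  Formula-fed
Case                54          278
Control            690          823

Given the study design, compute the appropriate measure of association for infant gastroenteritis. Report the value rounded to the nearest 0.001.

Reading the table with exposure as columns: a = 54 (Breastfed, case), b = 690 (Breastfed, non-case), c = 278 (Formula-fed, case), d = 823.
This is a nested case-control study: participants were sampled on outcome status, so risks in the source population cannot be estimated directly — relative risk is not valid here. The odds ratio is the appropriate measure.
OR = (a·d)/(b·c) = (54 × 823) / (690 × 278) = 44442 / 191820 = 0.23169

0.232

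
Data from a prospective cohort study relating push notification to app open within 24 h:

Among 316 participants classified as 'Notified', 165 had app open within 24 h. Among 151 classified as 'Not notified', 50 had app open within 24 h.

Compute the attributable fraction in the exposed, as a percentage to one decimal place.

From the description: a = 165, b = 151, c = 50, d = 101.
Risk in exposed = 165/316 = 0.52215; risk in unexposed = 50/151 = 0.33113.
RR = 0.52215/0.33113 = 1.57690
AR% = (RR − 1)/RR × 100 = (1.57690 − 1)/1.57690 × 100 = 36.5844%

36.6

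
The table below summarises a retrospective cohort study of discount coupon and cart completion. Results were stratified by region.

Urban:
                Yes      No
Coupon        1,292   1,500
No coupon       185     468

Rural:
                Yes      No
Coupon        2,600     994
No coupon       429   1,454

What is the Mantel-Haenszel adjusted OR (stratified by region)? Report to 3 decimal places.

5.465

OR_MH = Σ(aᵢdᵢ/nᵢ) / Σ(bᵢcᵢ/nᵢ), where nᵢ is the stratum total.
Stratum 1 (Urban): n = 3445; a·d/n = 1292·468/3445 = 175.5170; b·c/n = 1500·185/3445 = 80.5515
Stratum 2 (Rural): n = 5477; a·d/n = 2600·1454/5477 = 690.2319; b·c/n = 994·429/5477 = 77.8576
OR_MH = (175.5170 + 690.2319) / (80.5515 + 77.8576) = 865.7489 / 158.4091 = 5.46527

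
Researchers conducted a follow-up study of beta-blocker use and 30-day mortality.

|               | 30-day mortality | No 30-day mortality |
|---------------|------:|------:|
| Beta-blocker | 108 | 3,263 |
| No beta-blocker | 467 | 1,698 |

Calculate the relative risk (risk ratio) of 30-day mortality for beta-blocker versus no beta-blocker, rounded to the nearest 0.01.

0.15

Cells: a = 108, b = 3263, c = 467, d = 1698.
Risk in exposed = 108/3371 = 0.03204; risk in unexposed = 467/2165 = 0.21570.
RR = 0.03204 / 0.21570 = 0.14853
The risk is 85% lower among the exposed than among the unexposed.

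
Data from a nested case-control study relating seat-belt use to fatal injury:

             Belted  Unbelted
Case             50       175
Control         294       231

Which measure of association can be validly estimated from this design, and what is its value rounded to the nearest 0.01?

Reading the table with exposure as columns: a = 50 (Belted, case), b = 294 (Belted, non-case), c = 175 (Unbelted, case), d = 231.
This is a nested case-control study: participants were sampled on outcome status, so risks in the source population cannot be estimated directly — relative risk is not valid here. The odds ratio is the appropriate measure.
OR = (a·d)/(b·c) = (50 × 231) / (294 × 175) = 11550 / 51450 = 0.22449

0.22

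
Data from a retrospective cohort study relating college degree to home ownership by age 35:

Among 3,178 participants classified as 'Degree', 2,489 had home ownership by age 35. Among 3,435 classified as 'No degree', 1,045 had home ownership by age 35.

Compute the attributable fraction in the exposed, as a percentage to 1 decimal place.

61.2

From the description: a = 2489, b = 689, c = 1045, d = 2390.
Risk in exposed = 2489/3178 = 0.78320; risk in unexposed = 1045/3435 = 0.30422.
RR = 0.78320/0.30422 = 2.57443
AR% = (RR − 1)/RR × 100 = (2.57443 − 1)/2.57443 × 100 = 61.1565%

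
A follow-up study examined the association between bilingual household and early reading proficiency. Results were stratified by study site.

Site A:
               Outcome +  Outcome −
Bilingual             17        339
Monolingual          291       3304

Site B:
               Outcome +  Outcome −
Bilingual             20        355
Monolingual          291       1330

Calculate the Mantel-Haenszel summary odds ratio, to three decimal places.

OR_MH = Σ(aᵢdᵢ/nᵢ) / Σ(bᵢcᵢ/nᵢ), where nᵢ is the stratum total.
Stratum 1 (Site A): n = 3951; a·d/n = 17·3304/3951 = 14.2161; b·c/n = 339·291/3951 = 24.9681
Stratum 2 (Site B): n = 1996; a·d/n = 20·1330/1996 = 13.3267; b·c/n = 355·291/1996 = 51.7560
OR_MH = (14.2161 + 13.3267) / (24.9681 + 51.7560) = 27.5428 / 76.7241 = 0.35898

0.359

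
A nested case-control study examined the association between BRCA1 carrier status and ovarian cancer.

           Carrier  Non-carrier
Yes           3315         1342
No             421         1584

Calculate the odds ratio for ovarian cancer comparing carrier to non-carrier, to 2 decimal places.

Reading the table with exposure as columns: a = 3315 (Carrier, case), b = 421 (Carrier, non-case), c = 1342 (Non-carrier, case), d = 1584.
OR = (a·d)/(b·c) = (3315 × 1584) / (421 × 1342) = 5250960 / 564982 = 9.29403
The odds of ovarian cancer are about 9.29 times as high in the carrier group.

9.29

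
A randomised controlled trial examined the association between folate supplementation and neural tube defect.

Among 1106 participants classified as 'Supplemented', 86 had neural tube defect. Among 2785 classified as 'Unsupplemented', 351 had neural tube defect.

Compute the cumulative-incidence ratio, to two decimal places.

From the description: a = 86, b = 1020, c = 351, d = 2434.
Risk in exposed = 86/1106 = 0.07776; risk in unexposed = 351/2785 = 0.12603.
RR = 0.07776 / 0.12603 = 0.61697
The risk is 38% lower among the exposed than among the unexposed.

0.62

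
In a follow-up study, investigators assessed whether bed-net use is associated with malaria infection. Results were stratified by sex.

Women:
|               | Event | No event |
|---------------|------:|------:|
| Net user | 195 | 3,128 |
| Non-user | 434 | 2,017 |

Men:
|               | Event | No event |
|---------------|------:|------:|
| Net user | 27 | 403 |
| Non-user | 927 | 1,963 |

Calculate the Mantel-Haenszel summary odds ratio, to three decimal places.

0.242

OR_MH = Σ(aᵢdᵢ/nᵢ) / Σ(bᵢcᵢ/nᵢ), where nᵢ is the stratum total.
Stratum 1 (Women): n = 5774; a·d/n = 195·2017/5774 = 68.1183; b·c/n = 3128·434/5774 = 235.1147
Stratum 2 (Men): n = 3320; a·d/n = 27·1963/3320 = 15.9642; b·c/n = 403·927/3320 = 112.5244
OR_MH = (68.1183 + 15.9642) / (235.1147 + 112.5244) = 84.0824 / 347.6390 = 0.24187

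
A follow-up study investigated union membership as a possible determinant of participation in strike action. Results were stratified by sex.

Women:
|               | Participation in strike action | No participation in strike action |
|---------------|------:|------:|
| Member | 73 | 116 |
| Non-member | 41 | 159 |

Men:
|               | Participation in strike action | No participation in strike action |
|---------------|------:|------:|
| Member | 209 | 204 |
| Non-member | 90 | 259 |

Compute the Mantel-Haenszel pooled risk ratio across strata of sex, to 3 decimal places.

RR_MH = Σ(aᵢ·n₀ᵢ/nᵢ) / Σ(cᵢ·n₁ᵢ/nᵢ), with n₁ᵢ = aᵢ+bᵢ (exposed), n₀ᵢ = cᵢ+dᵢ (unexposed), nᵢ = n₁ᵢ+n₀ᵢ.
Stratum 1 (Women): n₁ = 189, n₀ = 200, n = 389; a·n₀/n = 73·200/389 = 37.5321; c·n₁/n = 41·189/389 = 19.9203
Stratum 2 (Men): n₁ = 413, n₀ = 349, n = 762; a·n₀/n = 209·349/762 = 95.7231; c·n₁/n = 90·413/762 = 48.7795
RR_MH = (37.5321 + 95.7231) / (19.9203 + 48.7795) = 133.2552 / 68.6998 = 1.93967

1.940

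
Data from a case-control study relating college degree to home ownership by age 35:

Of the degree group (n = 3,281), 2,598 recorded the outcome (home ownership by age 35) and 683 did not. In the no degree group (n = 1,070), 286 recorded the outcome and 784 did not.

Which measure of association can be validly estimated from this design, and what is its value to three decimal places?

From the description: a = 2598, b = 683, c = 286, d = 784.
This is a case-control study: participants were sampled on outcome status, so risks in the source population cannot be estimated directly — relative risk is not valid here. The odds ratio is the appropriate measure.
OR = (a·d)/(b·c) = (2598 × 784) / (683 × 286) = 2036832 / 195338 = 10.42722

10.427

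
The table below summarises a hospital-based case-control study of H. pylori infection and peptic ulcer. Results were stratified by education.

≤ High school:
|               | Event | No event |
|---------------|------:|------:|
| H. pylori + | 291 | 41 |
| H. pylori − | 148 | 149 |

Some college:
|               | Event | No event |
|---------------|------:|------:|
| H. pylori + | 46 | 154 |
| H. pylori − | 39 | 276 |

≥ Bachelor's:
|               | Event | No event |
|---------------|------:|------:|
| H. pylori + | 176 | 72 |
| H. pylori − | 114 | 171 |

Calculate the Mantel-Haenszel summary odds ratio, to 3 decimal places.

OR_MH = Σ(aᵢdᵢ/nᵢ) / Σ(bᵢcᵢ/nᵢ), where nᵢ is the stratum total.
Stratum 1 (≤ High school): n = 629; a·d/n = 291·149/629 = 68.9332; b·c/n = 41·148/629 = 9.6471
Stratum 2 (Some college): n = 515; a·d/n = 46·276/515 = 24.6524; b·c/n = 154·39/515 = 11.6621
Stratum 3 (≥ Bachelor's): n = 533; a·d/n = 176·171/533 = 56.4653; b·c/n = 72·114/533 = 15.3996
OR_MH = (68.9332 + 24.6524 + 56.4653) / (9.6471 + 11.6621 + 15.3996) = 150.0509 / 36.7088 = 4.08760

4.088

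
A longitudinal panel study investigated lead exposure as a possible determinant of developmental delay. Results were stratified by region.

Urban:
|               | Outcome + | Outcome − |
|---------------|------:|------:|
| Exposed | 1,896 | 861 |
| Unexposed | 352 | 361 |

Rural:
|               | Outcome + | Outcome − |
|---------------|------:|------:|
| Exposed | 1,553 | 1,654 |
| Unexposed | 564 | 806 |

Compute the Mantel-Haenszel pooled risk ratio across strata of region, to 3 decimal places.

RR_MH = Σ(aᵢ·n₀ᵢ/nᵢ) / Σ(cᵢ·n₁ᵢ/nᵢ), with n₁ᵢ = aᵢ+bᵢ (exposed), n₀ᵢ = cᵢ+dᵢ (unexposed), nᵢ = n₁ᵢ+n₀ᵢ.
Stratum 1 (Urban): n₁ = 2757, n₀ = 713, n = 3470; a·n₀/n = 1896·713/3470 = 389.5816; c·n₁/n = 352·2757/3470 = 279.6726
Stratum 2 (Rural): n₁ = 3207, n₀ = 1370, n = 4577; a·n₀/n = 1553·1370/4577 = 464.8482; c·n₁/n = 564·3207/4577 = 395.1820
RR_MH = (389.5816 + 464.8482) / (279.6726 + 395.1820) = 854.4297 / 674.8546 = 1.26609

1.266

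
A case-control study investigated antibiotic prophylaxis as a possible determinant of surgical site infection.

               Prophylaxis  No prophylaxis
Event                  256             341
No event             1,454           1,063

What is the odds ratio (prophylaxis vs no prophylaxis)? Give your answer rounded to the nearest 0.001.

Reading the table with exposure as columns: a = 256 (Prophylaxis, case), b = 1454 (Prophylaxis, non-case), c = 341 (No prophylaxis, case), d = 1063.
OR = (a·d)/(b·c) = (256 × 1063) / (1454 × 341) = 272128 / 495814 = 0.54885
Exposure is associated with lower odds of surgical site infection (OR = 0.55 < 1).

0.549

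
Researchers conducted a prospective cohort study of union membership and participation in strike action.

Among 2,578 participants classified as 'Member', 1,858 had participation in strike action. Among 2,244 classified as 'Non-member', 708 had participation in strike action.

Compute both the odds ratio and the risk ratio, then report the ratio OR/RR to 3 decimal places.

2.451

From the description: a = 1858, b = 720, c = 708, d = 1536.
OR = (1858·1536)/(720·708) = 2853888/509760 = 5.59849
Risk in exposed = 1858/2578 = 0.72071; risk in unexposed = 708/2244 = 0.31551; RR = 2.28430
OR/RR = 5.59849 / 2.28430 = 2.45086
The outcome is not rare, so the OR lies further from 1 than the RR.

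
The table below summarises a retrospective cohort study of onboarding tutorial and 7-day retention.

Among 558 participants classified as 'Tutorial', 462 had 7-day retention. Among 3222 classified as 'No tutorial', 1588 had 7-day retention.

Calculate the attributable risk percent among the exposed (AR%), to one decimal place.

From the description: a = 462, b = 96, c = 1588, d = 1634.
Risk in exposed = 462/558 = 0.82796; risk in unexposed = 1588/3222 = 0.49286.
RR = 0.82796/0.49286 = 1.67990
AR% = (RR − 1)/RR × 100 = (1.67990 − 1)/1.67990 × 100 = 40.4726%

40.5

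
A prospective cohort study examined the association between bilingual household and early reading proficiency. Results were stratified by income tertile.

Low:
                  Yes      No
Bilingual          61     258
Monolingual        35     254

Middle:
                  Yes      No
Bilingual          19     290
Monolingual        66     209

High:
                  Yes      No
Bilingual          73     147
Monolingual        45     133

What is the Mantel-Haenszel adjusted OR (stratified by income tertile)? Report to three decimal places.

OR_MH = Σ(aᵢdᵢ/nᵢ) / Σ(bᵢcᵢ/nᵢ), where nᵢ is the stratum total.
Stratum 1 (Low): n = 608; a·d/n = 61·254/608 = 25.4836; b·c/n = 258·35/608 = 14.8520
Stratum 2 (Middle): n = 584; a·d/n = 19·209/584 = 6.7997; b·c/n = 290·66/584 = 32.7740
Stratum 3 (High): n = 398; a·d/n = 73·133/398 = 24.3945; b·c/n = 147·45/398 = 16.6206
OR_MH = (25.4836 + 6.7997 + 24.3945) / (14.8520 + 32.7740 + 16.6206) = 56.6777 / 64.2465 = 0.88219

0.882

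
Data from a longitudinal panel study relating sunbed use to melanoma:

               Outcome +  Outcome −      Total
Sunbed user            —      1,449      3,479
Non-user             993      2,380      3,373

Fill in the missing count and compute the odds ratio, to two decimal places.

The missing cell is in the exposed row: 3479 − 1449 = 2030.
So a = 2030, b = 1449, c = 993, d = 2380.
OR = (a·d)/(b·c) = (2030 × 2380) / (1449 × 993) = 4831400 / 1438857 = 3.35780

3.36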